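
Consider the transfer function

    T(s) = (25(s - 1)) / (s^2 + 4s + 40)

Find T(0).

At s = 0 each factor (s + a) contributes a and each (s^2 + bs + c) contributes c.
T(0) = 25·(-1) / ((40)) = -25/40 = -5/8.

T(0) = -5/8 ≈ -0.6250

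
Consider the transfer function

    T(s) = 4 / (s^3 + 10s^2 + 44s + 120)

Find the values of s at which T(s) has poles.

s = -2 + 4j, -2 - 4j, -6

The poles are the roots of the denominator s^3 + 10s^2 + 44s + 120 = 0.
Trying s = -6: the polynomial evaluates to 0, so (s + 6) is a factor.
Dividing out leaves s^2 + 4s + 20 = 0.
The quadratic formula then gives s = -2 ± 4j.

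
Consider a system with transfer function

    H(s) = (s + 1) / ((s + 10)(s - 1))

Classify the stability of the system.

unstable

The poles can be read from the denominator factors: s = -10, 1.
Since the pole(s) at s = 1 lie in the right half-plane, the system is unstable.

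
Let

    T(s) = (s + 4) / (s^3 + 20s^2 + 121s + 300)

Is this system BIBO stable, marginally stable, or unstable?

The denominator s^3 + 20s^2 + 121s + 300 factors as (s + 12)(s^2 + 8s + 25), giving poles at s = -12, -4 + 3j, -4 - 3j.
Since all poles lie strictly in the left half-plane, the system is stable.

stable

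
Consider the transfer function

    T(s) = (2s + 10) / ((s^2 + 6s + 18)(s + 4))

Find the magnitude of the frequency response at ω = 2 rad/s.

Substitute s = j2: numerator = 10 + j4, denominator = 32 + j76.
|T(j2)| = |10 + j4| / |32 + j76| = 10.770 / 82.462 ≈ 0.1306.

|T(j2)| ≈ 0.1306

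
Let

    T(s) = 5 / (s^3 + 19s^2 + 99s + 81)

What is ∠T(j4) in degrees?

∠T(j4) ≈ -123.9°

At s = j4: numerator = 5, denominator = -223 + j332.
∠T = ∠num − ∠den = 0° − (123.89°) = -123.9°.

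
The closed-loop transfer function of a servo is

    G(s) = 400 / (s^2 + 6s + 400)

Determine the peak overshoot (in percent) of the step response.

%OS ≈ 62.1%

Comparing s^2 + 6s + 400 to s^2 + 2ζωₙs + ωₙ²: ωₙ = 20 rad/s and ζ = 6/(2·20) = 0.15.
%OS = 100·exp(−πζ/√(1−ζ²)) = 100·exp(−π·0.15/√(1−0.15²)) ≈ 62.1%.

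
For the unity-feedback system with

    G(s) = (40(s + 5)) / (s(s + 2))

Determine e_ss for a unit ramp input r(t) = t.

G(s) has one pole at the origin.
This is a Type 1 system. Kv = lim_{s→0} s·G(s) = 200/2 = 100.
e_ss = 1/Kv = 1/(100) = 1/100 ≈ 0.01000.

e_ss = 0.01000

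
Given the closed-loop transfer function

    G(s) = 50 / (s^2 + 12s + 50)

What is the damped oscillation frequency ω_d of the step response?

Comparing s^2 + 12s + 50 to s^2 + 2ζωₙs + ωₙ²: ωₙ = √50 ≈ 7.071 rad/s and ζ = 12/(2·√50) ≈ 0.8485.
ζωₙ = 12/2 = 6, so ω_d = ωₙ√(1−ζ²) = √(ωₙ² − (ζωₙ)²) = √(50 − 6²) = √14 ≈ 3.742 rad/s.

ω_d ≈ 3.742 rad/s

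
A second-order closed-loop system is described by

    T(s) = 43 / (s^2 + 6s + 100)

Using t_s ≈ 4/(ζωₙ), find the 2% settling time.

t_s ≈ 1.333 s

Comparing s^2 + 6s + 100 to s^2 + 2ζωₙs + ωₙ²: ωₙ = 10 rad/s and ζ = 6/(2·10) = 0.3.
ζωₙ = 6/2 = 3, so t_s ≈ 4/(ζωₙ) = 4/3 ≈ 1.333 s.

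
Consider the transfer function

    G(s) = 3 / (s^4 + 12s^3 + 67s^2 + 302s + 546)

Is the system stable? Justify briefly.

stable

The denominator s^4 + 12s^3 + 67s^2 + 302s + 546 factors as (s + 3)(s + 7)(s^2 + 2s + 26), giving poles at s = -3, -7, -1 + 5j, -1 - 5j.
Since all poles lie strictly in the left half-plane, the system is stable.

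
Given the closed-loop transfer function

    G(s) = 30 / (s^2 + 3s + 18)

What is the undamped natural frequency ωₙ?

Compare the denominator to the standard form s^2 + 2ζωₙs + ωₙ².
ωₙ² = 18, so ωₙ = √18 ≈ 4.243 rad/s.

ωₙ ≈ 4.243 rad/s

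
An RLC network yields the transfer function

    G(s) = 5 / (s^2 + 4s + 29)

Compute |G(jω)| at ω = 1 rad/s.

|G(j1)| ≈ 0.1768

Substitute s = j1: numerator = 5, denominator = 28 + j4.
|G(j1)| = |5| / |28 + j4| = 5 / 28.284 ≈ 0.1768.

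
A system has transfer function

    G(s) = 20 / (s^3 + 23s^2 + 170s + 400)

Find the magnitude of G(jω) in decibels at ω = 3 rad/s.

|G(j3)|_dB ≈ -28.3 dB

Substitute s = j3: numerator = 20, denominator = 193 + j483.
|G(j3)| = |20| / |193 + j483| = 20 / 520.13 ≈ 0.03845.
In decibels: 20·log₁₀(0.03845) ≈ -28.3 dB.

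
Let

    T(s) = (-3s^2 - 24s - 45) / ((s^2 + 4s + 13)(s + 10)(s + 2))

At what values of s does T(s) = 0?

Set the numerator to zero: -3s^2 - 24s - 45 = 0, i.e. -3·(s^2 + 8s + 15) = 0.
Factoring: (s + 3)(s + 5) = 0.

s = -3, -5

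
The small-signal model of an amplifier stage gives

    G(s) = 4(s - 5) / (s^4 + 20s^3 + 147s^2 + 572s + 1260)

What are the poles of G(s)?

The poles are the roots of the denominator s^4 + 20s^3 + 147s^2 + 572s + 1260 = 0.
Trying s = -9: the polynomial evaluates to 0, so (s + 9) is a factor.
Dividing out leaves s^3 + 11s^2 + 48s + 140 = 0.
This factors further as (s^2 + 4s + 20)(s + 7) = 0.

s = -2 ± 4j, -9, -7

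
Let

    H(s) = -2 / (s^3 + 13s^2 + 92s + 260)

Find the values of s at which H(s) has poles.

s = -5, -4 ± 6j

The poles are the roots of the denominator s^3 + 13s^2 + 92s + 260 = 0.
Trying s = -5: the polynomial evaluates to 0, so (s + 5) is a factor.
Dividing out leaves s^2 + 8s + 52 = 0.
The quadratic formula then gives s = -4 ± 6j.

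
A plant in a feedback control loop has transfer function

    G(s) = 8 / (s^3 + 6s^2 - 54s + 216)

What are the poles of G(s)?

The poles are the roots of the denominator s^3 + 6s^2 - 54s + 216 = 0.
Trying s = -12: the polynomial evaluates to 0, so (s + 12) is a factor.
Dividing out leaves s^2 - 6s + 18 = 0.
The quadratic formula then gives s = 3 ± 3j.

s = 3 ± 3j, -12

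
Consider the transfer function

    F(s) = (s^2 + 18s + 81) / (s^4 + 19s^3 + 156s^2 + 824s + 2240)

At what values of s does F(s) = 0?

Set the numerator to zero: s^2 + 18s + 81 = 0.
Factoring: (s + 9)^2 = 0.

s = -9, -9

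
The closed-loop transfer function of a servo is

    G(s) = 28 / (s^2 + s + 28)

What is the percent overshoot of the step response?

%OS ≈ 74.2%

Comparing s^2 + s + 28 to s^2 + 2ζωₙs + ωₙ²: ωₙ = √28 ≈ 5.292 rad/s and ζ = 1/(2·√28) ≈ 0.09449.
%OS = 100·exp(−πζ/√(1−ζ²)) = 100·exp(−π·0.09449/√(1−0.09449²)) ≈ 74.2%.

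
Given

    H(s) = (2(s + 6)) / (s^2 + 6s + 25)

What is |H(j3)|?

|H(j3)| ≈ 0.5571

Substitute s = j3: numerator = 12 + j6, denominator = 16 + j18.
|H(j3)| = |12 + j6| / |16 + j18| = 13.416 / 24.083 ≈ 0.5571.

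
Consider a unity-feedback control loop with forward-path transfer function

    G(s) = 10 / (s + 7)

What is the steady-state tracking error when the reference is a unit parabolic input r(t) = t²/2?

G(s) has no poles at the origin.
This is a Type 0 system; Ka = lim_{s→0} s^2·G(s) = 0, so the steady-state error for a parabola input is infinite.

e_ss = ∞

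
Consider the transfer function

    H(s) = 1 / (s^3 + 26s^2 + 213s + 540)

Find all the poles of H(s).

The poles are the roots of the denominator s^3 + 26s^2 + 213s + 540 = 0.
Trying s = -5: the polynomial evaluates to 0, so (s + 5) is a factor.
Dividing out leaves s^2 + 21s + 108 = 0.
Factoring the quadratic: (s + 9)(s + 12) = 0.

s = -5, -9, -12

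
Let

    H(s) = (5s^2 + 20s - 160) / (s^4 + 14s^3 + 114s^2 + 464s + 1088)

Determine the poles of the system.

The poles are the roots of the denominator s^4 + 14s^3 + 114s^2 + 464s + 1088 = 0.
No real roots exist; factor into two real quadratics: (s^2 + 6s + 34)(s^2 + 8s + 32) = 0.
Each quadratic gives a conjugate pair via the quadratic formula.

s = -3 ± 5j, -4 ± 4j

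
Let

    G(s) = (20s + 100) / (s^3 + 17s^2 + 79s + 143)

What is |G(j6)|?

|G(j6)| ≈ 0.2918

Substitute s = j6: numerator = 100 + j120, denominator = -469 + j258.
|G(j6)| = |100 + j120| / |-469 + j258| = 156.20 / 535.28 ≈ 0.2918.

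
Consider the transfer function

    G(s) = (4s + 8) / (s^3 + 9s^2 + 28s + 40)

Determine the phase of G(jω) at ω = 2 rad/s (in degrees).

At s = j2: numerator = 8 + j8, denominator = 4 + j48.
∠G = ∠num − ∠den = 45° − (85.236°) = -40.24°.

∠G(j2) ≈ -40.24°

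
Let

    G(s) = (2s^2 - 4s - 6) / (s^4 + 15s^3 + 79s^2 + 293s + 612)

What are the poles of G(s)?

The poles are the roots of the denominator s^4 + 15s^3 + 79s^2 + 293s + 612 = 0.
Trying s = -4: the polynomial evaluates to 0, so (s + 4) is a factor.
Dividing out leaves s^3 + 11s^2 + 35s + 153 = 0.
This factors further as (s^2 + 2s + 17)(s + 9) = 0.

s = -1 ± 4j, -4, -9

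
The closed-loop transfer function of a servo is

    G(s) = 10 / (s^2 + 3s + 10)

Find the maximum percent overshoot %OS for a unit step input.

%OS ≈ 18.4%

Comparing s^2 + 3s + 10 to s^2 + 2ζωₙs + ωₙ²: ωₙ = √10 ≈ 3.162 rad/s and ζ = 3/(2·√10) ≈ 0.4743.
%OS = 100·exp(−πζ/√(1−ζ²)) = 100·exp(−π·0.4743/√(1−0.4743²)) ≈ 18.4%.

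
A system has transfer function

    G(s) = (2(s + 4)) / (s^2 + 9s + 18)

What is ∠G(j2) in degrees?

∠G(j2) ≈ -25.56°

At s = j2: numerator = 8 + j4, denominator = 14 + j18.
∠G = ∠num − ∠den = 26.565° − (52.125°) = -25.56°.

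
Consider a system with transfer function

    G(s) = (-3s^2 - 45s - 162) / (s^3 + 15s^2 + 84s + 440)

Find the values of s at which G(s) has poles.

The poles are the roots of the denominator s^3 + 15s^2 + 84s + 440 = 0.
Trying s = -11: the polynomial evaluates to 0, so (s + 11) is a factor.
Dividing out leaves s^2 + 4s + 40 = 0.
The quadratic formula then gives s = -2 ± 6j.

s = -2 ± 6j, -11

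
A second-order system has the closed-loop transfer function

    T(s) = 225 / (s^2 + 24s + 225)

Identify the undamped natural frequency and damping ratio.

ωₙ = 15 rad/s, ζ = 0.8

Compare the denominator to the standard form s^2 + 2ζωₙs + ωₙ².
ωₙ² = 225, so ωₙ = 15 rad/s.
2ζωₙ = 24, so ζ = 24/(2·15) = 0.8.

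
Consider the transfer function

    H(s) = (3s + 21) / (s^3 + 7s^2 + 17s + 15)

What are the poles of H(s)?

The poles are the roots of the denominator s^3 + 7s^2 + 17s + 15 = 0.
Trying s = -3: the polynomial evaluates to 0, so (s + 3) is a factor.
Dividing out leaves s^2 + 4s + 5 = 0.
The quadratic formula then gives s = -2 ± 1j.

s = -3, -2 ± j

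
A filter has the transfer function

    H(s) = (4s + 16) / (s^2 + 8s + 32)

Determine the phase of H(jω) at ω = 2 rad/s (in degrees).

∠H(j2) ≈ -3.180°

At s = j2: numerator = 16 + j8, denominator = 28 + j16.
∠H = ∠num − ∠den = 26.565° − (29.745°) = -3.180°.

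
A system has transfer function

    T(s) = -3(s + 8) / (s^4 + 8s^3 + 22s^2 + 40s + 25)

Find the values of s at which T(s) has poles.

s = -5, -1, -1 ± 2j

The poles are the roots of the denominator s^4 + 8s^3 + 22s^2 + 40s + 25 = 0.
Trying s = -5: the polynomial evaluates to 0, so (s + 5) is a factor.
Dividing out leaves s^3 + 3s^2 + 7s + 5 = 0.
This factors further as (s + 1)(s^2 + 2s + 5) = 0.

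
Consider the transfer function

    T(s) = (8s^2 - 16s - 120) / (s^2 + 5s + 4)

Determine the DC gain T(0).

T(0) = -30

Set s = 0: T(0) = (-120) / (4) = -30.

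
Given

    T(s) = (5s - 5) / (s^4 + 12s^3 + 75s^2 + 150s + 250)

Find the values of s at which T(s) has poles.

The poles are the roots of the denominator s^4 + 12s^3 + 75s^2 + 150s + 250 = 0.
No real roots exist; factor into two real quadratics: (s^2 + 2s + 5)(s^2 + 10s + 50) = 0.
Each quadratic gives a conjugate pair via the quadratic formula.

s = -1 ± 2j, -5 ± 5j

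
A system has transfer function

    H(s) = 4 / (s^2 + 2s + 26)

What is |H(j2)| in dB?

Substitute s = j2: numerator = 4, denominator = 22 + j4.
|H(j2)| = |4| / |22 + j4| = 4 / 22.361 ≈ 0.1789.
In decibels: 20·log₁₀(0.1789) ≈ -14.9 dB.

|H(j2)|_dB ≈ -14.9 dB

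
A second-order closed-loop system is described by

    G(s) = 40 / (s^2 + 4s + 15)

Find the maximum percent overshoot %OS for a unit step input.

Comparing s^2 + 4s + 15 to s^2 + 2ζωₙs + ωₙ²: ωₙ = √15 ≈ 3.873 rad/s and ζ = 4/(2·√15) ≈ 0.5164.
%OS = 100·exp(−πζ/√(1−ζ²)) = 100·exp(−π·0.5164/√(1−0.5164²)) ≈ 15.0%.

%OS ≈ 15.0%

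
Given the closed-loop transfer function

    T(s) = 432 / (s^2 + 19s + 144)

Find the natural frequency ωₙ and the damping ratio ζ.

Compare the denominator to the standard form s^2 + 2ζωₙs + ωₙ².
ωₙ² = 144, so ωₙ = 12 rad/s.
2ζωₙ = 19, so ζ = 19/(2·12) ≈ 0.7917.
With ζ = 0.7917 the response is underdamped.

ωₙ = 12 rad/s, ζ ≈ 0.7917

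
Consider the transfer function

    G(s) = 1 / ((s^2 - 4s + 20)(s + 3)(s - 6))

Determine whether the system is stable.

unstable

The poles can be read from the denominator factors: s = 2 ± 4j, -3, 6.
Since the pole(s) at s = 2 ± 4j, 6 lie in the right half-plane, the system is unstable.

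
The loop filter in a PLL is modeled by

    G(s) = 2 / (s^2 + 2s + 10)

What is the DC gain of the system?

G(0) = 1/5 ≈ 0.2000

Set s = 0: G(0) = (2) / (10) = 1/5.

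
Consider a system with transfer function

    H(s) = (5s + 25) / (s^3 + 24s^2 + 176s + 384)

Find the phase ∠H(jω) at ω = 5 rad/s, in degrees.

∠H(j5) ≈ -60.97°

At s = j5: numerator = 25 + j25, denominator = -216 + j755.
∠H = ∠num − ∠den = 45° − (105.97°) = -60.97°.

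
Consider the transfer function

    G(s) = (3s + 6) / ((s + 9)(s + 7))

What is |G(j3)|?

|G(j3)| ≈ 0.1497

Substitute s = j3: numerator = 6 + j9, denominator = 54 + j48.
|G(j3)| = |6 + j9| / |54 + j48| = 10.817 / 72.250 ≈ 0.1497.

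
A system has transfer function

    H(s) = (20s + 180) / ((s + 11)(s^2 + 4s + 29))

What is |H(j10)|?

|H(j10)| ≈ 0.2221

Substitute s = j10: numerator = 180 + j200, denominator = -1181 - j270.
|H(j10)| = |180 + j200| / |-1181 - j270| = 269.07 / 1211.5 ≈ 0.2221.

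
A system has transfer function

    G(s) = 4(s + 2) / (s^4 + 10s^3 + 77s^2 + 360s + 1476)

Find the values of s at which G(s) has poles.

The poles are the roots of the denominator s^4 + 10s^3 + 77s^2 + 360s + 1476 = 0.
No real roots exist; factor into two real quadratics: (s^2 + 36)(s^2 + 10s + 41) = 0.
Each quadratic gives a conjugate pair via the quadratic formula.

s = ±6j, -5 ± 4j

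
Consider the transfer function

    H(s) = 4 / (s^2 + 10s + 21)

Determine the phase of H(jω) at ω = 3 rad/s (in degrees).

At s = j3: numerator = 4, denominator = 12 + j30.
∠H = ∠num − ∠den = 0° − (68.199°) = -68.20°.

∠H(j3) ≈ -68.20°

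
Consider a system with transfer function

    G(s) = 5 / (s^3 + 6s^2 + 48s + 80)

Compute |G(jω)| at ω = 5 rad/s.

Substitute s = j5: numerator = 5, denominator = -70 + j115.
|G(j5)| = |5| / |-70 + j115| = 5 / 134.63 ≈ 0.03714.

|G(j5)| ≈ 0.03714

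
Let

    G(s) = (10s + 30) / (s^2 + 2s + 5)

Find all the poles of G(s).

The poles are the roots of the denominator s^2 + 2s + 5 = 0.
Using the quadratic formula: s = (-2 ± √(-16))/2 = -1 ± 2j.

s = -1 ± 2j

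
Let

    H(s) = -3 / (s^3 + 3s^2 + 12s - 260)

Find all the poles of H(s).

s = -4 ± 6j, 5

The poles are the roots of the denominator s^3 + 3s^2 + 12s - 260 = 0.
Trying s = 5: the polynomial evaluates to 0, so (s - 5) is a factor.
Dividing out leaves s^2 + 8s + 52 = 0.
The quadratic formula then gives s = -4 ± 6j.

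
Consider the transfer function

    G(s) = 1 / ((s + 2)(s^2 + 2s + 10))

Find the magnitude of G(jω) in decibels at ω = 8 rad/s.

Substitute s = j8: numerator = 1, denominator = -236 - j400.
|G(j8)| = |1| / |-236 - j400| = 1 / 464.43 ≈ 0.002153.
In decibels: 20·log₁₀(0.002153) ≈ -53.3 dB.

|G(j8)|_dB ≈ -53.3 dB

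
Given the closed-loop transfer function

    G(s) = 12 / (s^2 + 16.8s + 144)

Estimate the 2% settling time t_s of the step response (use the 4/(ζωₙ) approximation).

t_s ≈ 0.4762 s

Comparing s^2 + 16.8s + 144 to s^2 + 2ζωₙs + ωₙ²: ωₙ = 12 rad/s and ζ = 16.8/(2·12) = 0.7.
ζωₙ = 16.8/2 = 8.4, so t_s ≈ 4/(ζωₙ) = 4/8.4 ≈ 0.4762 s.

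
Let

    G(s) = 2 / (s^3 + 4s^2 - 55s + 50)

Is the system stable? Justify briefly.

The denominator s^3 + 4s^2 - 55s + 50 factors as (s - 5)(s - 1)(s + 10), giving poles at s = 5, 1, -10.
Since the pole(s) at s = 5, 1 lie in the right half-plane, the system is unstable.

unstable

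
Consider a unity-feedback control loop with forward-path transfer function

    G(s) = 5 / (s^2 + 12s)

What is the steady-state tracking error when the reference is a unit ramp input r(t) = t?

e_ss = 2.400

G(s) has one pole at the origin.
This is a Type 1 system. Kv = lim_{s→0} s·G(s) = 5/12.
e_ss = 1/Kv = 1/(5/12) = 12/5 ≈ 2.400.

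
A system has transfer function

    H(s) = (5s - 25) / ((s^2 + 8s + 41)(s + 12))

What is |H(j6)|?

Substitute s = j6: numerator = -25 + j30, denominator = -228 + j606.
|H(j6)| = |-25 + j30| / |-228 + j606| = 39.051 / 647.47 ≈ 0.06031.

|H(j6)| ≈ 0.06031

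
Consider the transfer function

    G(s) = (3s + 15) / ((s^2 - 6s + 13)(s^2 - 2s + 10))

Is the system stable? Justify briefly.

The poles can be read from the denominator factors: s = 3 + 2j, 3 - 2j, 1 + 3j, 1 - 3j.
Since the pole(s) at s = 3 + 2j, 3 - 2j, 1 + 3j, 1 - 3j lie in the right half-plane, the system is unstable.

unstable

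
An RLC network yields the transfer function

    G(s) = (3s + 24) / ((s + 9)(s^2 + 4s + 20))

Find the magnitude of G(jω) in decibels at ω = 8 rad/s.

Substitute s = j8: numerator = 24 + j24, denominator = -652 - j64.
|G(j8)| = |24 + j24| / |-652 - j64| = 33.941 / 655.13 ≈ 0.05181.
In decibels: 20·log₁₀(0.05181) ≈ -25.7 dB.

|G(j8)|_dB ≈ -25.7 dB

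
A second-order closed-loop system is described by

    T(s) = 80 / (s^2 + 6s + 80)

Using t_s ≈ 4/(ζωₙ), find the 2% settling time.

t_s ≈ 1.333 s

Comparing s^2 + 6s + 80 to s^2 + 2ζωₙs + ωₙ²: ωₙ = √80 ≈ 8.944 rad/s and ζ = 6/(2·√80) ≈ 0.3354.
ζωₙ = 6/2 = 3, so t_s ≈ 4/(ζωₙ) = 4/3 ≈ 1.333 s.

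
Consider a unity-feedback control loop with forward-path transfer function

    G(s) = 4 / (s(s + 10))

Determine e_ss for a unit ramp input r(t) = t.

e_ss = 2.500

G(s) has one pole at the origin.
This is a Type 1 system. Kv = lim_{s→0} s·G(s) = 4/10 = 2/5.
e_ss = 1/Kv = 1/(2/5) = 5/2 ≈ 2.500.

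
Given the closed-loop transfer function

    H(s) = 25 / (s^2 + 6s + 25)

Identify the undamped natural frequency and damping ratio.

Compare the denominator to the standard form s^2 + 2ζωₙs + ωₙ².
ωₙ² = 25, so ωₙ = 5 rad/s.
2ζωₙ = 6, so ζ = 6/(2·5) = 0.6.
With ζ = 0.6 the response is underdamped.

ωₙ = 5 rad/s, ζ = 0.6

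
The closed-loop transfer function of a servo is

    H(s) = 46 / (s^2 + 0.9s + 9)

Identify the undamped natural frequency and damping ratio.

ωₙ = 3 rad/s, ζ = 0.15

Compare the denominator to the standard form s^2 + 2ζωₙs + ωₙ².
ωₙ² = 9, so ωₙ = 3 rad/s.
2ζωₙ = 0.9, so ζ = 0.9/(2·3) = 0.15.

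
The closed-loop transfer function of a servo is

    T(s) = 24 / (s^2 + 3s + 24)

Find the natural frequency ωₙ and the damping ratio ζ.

Compare the denominator to the standard form s^2 + 2ζωₙs + ωₙ².
ωₙ² = 24, so ωₙ = √24 ≈ 4.899 rad/s.
2ζωₙ = 3, so ζ = 3/(2·√24) ≈ 0.3062.

ωₙ ≈ 4.899 rad/s, ζ ≈ 0.3062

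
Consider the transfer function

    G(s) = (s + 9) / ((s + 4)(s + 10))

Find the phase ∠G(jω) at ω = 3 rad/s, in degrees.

∠G(j3) ≈ -35.13°

At s = j3: numerator = 9 + j3, denominator = 31 + j42.
∠G = ∠num − ∠den = 18.435° − (53.569°) = -35.13°.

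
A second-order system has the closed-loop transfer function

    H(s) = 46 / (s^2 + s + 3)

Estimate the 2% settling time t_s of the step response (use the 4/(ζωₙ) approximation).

Comparing s^2 + s + 3 to s^2 + 2ζωₙs + ωₙ²: ωₙ = √3 ≈ 1.732 rad/s and ζ = 1/(2·√3) ≈ 0.2887.
ζωₙ = 1/2 = 0.5, so t_s ≈ 4/(ζωₙ) = 4/0.5 = 8 s.

t_s ≈ 8 s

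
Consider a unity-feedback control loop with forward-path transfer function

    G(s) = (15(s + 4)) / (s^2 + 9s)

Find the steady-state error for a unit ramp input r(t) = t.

e_ss = 0.1500

G(s) has one pole at the origin.
This is a Type 1 system. Kv = lim_{s→0} s·G(s) = 60/9 = 20/3.
e_ss = 1/Kv = 1/(20/3) = 3/20 ≈ 0.1500.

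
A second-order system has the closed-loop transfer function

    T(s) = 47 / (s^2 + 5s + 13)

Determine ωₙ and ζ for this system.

Compare the denominator to the standard form s^2 + 2ζωₙs + ωₙ².
ωₙ² = 13, so ωₙ = √13 ≈ 3.606 rad/s.
2ζωₙ = 5, so ζ = 5/(2·√13) ≈ 0.6934.

ωₙ ≈ 3.606 rad/s, ζ ≈ 0.6934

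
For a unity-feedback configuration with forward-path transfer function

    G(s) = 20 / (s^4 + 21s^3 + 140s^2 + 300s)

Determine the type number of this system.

Factor s from the denominator: s^4 + 21s^3 + 140s^2 + 300s = s·(s^3 + 21s^2 + 140s + 300).
There is 1 pole at the origin, so the system is Type 1.

Type 1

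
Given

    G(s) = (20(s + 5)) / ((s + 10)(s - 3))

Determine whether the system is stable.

The poles can be read from the denominator factors: s = -10, 3.
Since the pole(s) at s = 3 lie in the right half-plane, the system is unstable.

unstable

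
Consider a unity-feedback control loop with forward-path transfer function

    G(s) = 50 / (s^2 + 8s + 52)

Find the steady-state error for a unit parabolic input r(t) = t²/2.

G(s) has no poles at the origin.
This is a Type 0 system; Ka = lim_{s→0} s^2·G(s) = 0, so the steady-state error for a parabola input is infinite.

e_ss = ∞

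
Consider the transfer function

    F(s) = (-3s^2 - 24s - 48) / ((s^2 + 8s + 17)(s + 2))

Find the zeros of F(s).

Set the numerator to zero: -3s^2 - 24s - 48 = 0, i.e. -3·(s^2 + 8s + 16) = 0.
Factoring: (s + 4)^2 = 0.

s = -4, -4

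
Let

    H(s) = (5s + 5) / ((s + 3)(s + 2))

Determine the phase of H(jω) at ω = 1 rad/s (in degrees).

∠H(j1) ≈ 0°

At s = j1: numerator = 5 + j5, denominator = 5 + j5.
∠H = ∠num − ∠den = 45° − (45°) = 0°.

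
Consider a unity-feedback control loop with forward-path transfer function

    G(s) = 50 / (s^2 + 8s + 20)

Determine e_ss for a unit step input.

e_ss = 0.2857

G(s) has no poles at the origin.
This is a Type 0 system. Kp = lim_{s→0} G(s) = 50/20 = 5/2.
e_ss = 1/(1 + Kp) = 1/(1 + 5/2) = 2/7 ≈ 0.2857.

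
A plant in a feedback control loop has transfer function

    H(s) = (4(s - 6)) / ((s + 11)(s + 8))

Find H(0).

At s = 0 each factor (s + a) contributes a and each (s^2 + bs + c) contributes c.
H(0) = 4·(-6) / ((11) · (8)) = -24/88 = -3/11.

H(0) = -3/11 ≈ -0.2727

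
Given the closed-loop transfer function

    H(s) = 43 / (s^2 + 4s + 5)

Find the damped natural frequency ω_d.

ω_d = 1 rad/s

Comparing s^2 + 4s + 5 to s^2 + 2ζωₙs + ωₙ²: ωₙ = √5 ≈ 2.236 rad/s and ζ = 4/(2·√5) ≈ 0.8944.
ζωₙ = 4/2 = 2, so ω_d = ωₙ√(1−ζ²) = √(ωₙ² − (ζωₙ)²) = √(5 − 2²) = √1 = 1 rad/s.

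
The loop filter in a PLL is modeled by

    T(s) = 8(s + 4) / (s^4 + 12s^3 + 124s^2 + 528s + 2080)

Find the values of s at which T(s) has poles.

The poles are the roots of the denominator s^4 + 12s^3 + 124s^2 + 528s + 2080 = 0.
No real roots exist; factor into two real quadratics: (s^2 + 8s + 52)(s^2 + 4s + 40) = 0.
Each quadratic gives a conjugate pair via the quadratic formula.

s = -4 ± 6j, -2 ± 6j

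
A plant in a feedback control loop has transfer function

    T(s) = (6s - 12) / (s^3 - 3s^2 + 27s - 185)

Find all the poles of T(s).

The poles are the roots of the denominator s^3 - 3s^2 + 27s - 185 = 0.
Trying s = 5: the polynomial evaluates to 0, so (s - 5) is a factor.
Dividing out leaves s^2 + 2s + 37 = 0.
The quadratic formula then gives s = -1 ± 6j.

s = -1 + 6j, -1 - 6j, 5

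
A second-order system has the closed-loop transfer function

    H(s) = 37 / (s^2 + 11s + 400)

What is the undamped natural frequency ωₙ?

ωₙ = 20 rad/s

Compare the denominator to the standard form s^2 + 2ζωₙs + ωₙ².
ωₙ² = 400, so ωₙ = 20 rad/s.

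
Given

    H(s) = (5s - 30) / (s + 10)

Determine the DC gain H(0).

H(0) = -3

Set s = 0: H(0) = (-30) / (10) = -3.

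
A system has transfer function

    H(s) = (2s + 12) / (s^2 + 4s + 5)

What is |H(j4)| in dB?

|H(j4)|_dB ≈ -2.58 dB

Substitute s = j4: numerator = 12 + j8, denominator = -11 + j16.
|H(j4)| = |12 + j8| / |-11 + j16| = 14.422 / 19.416 ≈ 0.7428.
In decibels: 20·log₁₀(0.7428) ≈ -2.58 dB.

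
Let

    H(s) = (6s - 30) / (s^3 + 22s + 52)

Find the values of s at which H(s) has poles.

s = -2, 1 ± 5j

The poles are the roots of the denominator s^3 + 22s + 52 = 0.
Trying s = -2: the polynomial evaluates to 0, so (s + 2) is a factor.
Dividing out leaves s^2 - 2s + 26 = 0.
The quadratic formula then gives s = 1 ± 5j.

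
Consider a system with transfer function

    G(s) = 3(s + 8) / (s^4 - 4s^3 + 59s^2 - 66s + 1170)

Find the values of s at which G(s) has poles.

The poles are the roots of the denominator s^4 - 4s^3 + 59s^2 - 66s + 1170 = 0.
No real roots exist; factor into two real quadratics: (s^2 + 2s + 26)(s^2 - 6s + 45) = 0.
Each quadratic gives a conjugate pair via the quadratic formula.

s = -1 ± 5j, 3 ± 6j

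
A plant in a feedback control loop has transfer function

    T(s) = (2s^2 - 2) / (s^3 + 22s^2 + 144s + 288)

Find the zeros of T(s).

Set the numerator to zero: 2s^2 - 2 = 0, i.e. 2·(s^2 - 1) = 0.
Factoring: (s - 1)(s + 1) = 0.

s = 1, -1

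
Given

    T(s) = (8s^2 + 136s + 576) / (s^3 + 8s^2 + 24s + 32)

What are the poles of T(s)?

The poles are the roots of the denominator s^3 + 8s^2 + 24s + 32 = 0.
Trying s = -4: the polynomial evaluates to 0, so (s + 4) is a factor.
Dividing out leaves s^2 + 4s + 8 = 0.
The quadratic formula then gives s = -2 ± 2j.

s = -2 ± 2j, -4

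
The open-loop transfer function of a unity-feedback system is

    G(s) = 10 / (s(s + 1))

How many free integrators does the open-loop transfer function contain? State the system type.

Type 1

The denominator has 1 factor of s at the origin (free integrator), so this is a Type 1 system.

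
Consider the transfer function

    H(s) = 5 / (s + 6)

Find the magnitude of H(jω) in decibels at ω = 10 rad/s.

Substitute s = j10: numerator = 5, denominator = 6 + j10.
|H(j10)| = |5| / |6 + j10| = 5 / 11.662 ≈ 0.4287.
In decibels: 20·log₁₀(0.4287) ≈ -7.36 dB.

|H(j10)|_dB ≈ -7.36 dB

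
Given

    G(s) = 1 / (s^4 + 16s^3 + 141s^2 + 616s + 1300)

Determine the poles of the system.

s = -4 ± 3j, -4 ± 6j

The poles are the roots of the denominator s^4 + 16s^3 + 141s^2 + 616s + 1300 = 0.
No real roots exist; factor into two real quadratics: (s^2 + 8s + 25)(s^2 + 8s + 52) = 0.
Each quadratic gives a conjugate pair via the quadratic formula.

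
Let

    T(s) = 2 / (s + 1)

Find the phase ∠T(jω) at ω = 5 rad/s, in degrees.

∠T(j5) ≈ -78.69°

At s = j5: numerator = 2, denominator = 1 + j5.
∠T = ∠num − ∠den = 0° − (78.690°) = -78.69°.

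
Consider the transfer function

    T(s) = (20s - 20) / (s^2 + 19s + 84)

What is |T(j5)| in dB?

Substitute s = j5: numerator = -20 + j100, denominator = 59 + j95.
|T(j5)| = |-20 + j100| / |59 + j95| = 101.98 / 111.83 ≈ 0.9119.
In decibels: 20·log₁₀(0.9119) ≈ -0.801 dB.

|T(j5)|_dB ≈ -0.801 dB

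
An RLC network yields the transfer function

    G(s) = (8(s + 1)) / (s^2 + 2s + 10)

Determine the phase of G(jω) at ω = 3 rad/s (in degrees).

At s = j3: numerator = 8 + j24, denominator = 1 + j6.
∠G = ∠num − ∠den = 71.565° − (80.538°) = -8.973°.

∠G(j3) ≈ -8.973°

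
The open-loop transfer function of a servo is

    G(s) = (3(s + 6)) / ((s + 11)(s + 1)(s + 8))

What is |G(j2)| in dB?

|G(j2)|_dB ≈ -20.7 dB

Substitute s = j2: numerator = 18 + j6, denominator = 8 + j206.
|G(j2)| = |18 + j6| / |8 + j206| = 18.974 / 206.16 ≈ 0.09204.
In decibels: 20·log₁₀(0.09204) ≈ -20.7 dB.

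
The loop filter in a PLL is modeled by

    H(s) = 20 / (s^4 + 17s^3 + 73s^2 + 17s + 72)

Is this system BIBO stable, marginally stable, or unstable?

The denominator s^4 + 17s^3 + 73s^2 + 17s + 72 factors as (s^2 + 1)(s + 9)(s + 8), giving poles at s = ±j, -9, -8.
Since the simple pole(s) at s = ±j lie on the jω-axis with none in the right half-plane, the system is marginally stable.

marginally stable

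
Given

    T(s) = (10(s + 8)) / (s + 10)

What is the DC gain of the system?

At s = 0 each factor (s + a) contributes a and each (s^2 + bs + c) contributes c.
T(0) = 10·(8) / ((10)) = 80/10 = 8.

T(0) = 8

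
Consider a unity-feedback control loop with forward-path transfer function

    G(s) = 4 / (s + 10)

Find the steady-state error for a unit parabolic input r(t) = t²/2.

G(s) has no poles at the origin.
This is a Type 0 system; Ka = lim_{s→0} s^2·G(s) = 0, so the steady-state error for a parabola input is infinite.

e_ss = ∞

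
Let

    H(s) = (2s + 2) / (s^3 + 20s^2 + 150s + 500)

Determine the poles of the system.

The poles are the roots of the denominator s^3 + 20s^2 + 150s + 500 = 0.
Trying s = -10: the polynomial evaluates to 0, so (s + 10) is a factor.
Dividing out leaves s^2 + 10s + 50 = 0.
The quadratic formula then gives s = -5 ± 5j.

s = -5 ± 5j, -10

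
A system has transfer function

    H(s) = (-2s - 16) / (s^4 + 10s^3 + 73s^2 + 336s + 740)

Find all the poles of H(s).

The poles are the roots of the denominator s^4 + 10s^3 + 73s^2 + 336s + 740 = 0.
No real roots exist; factor into two real quadratics: (s^2 + 8s + 20)(s^2 + 2s + 37) = 0.
Each quadratic gives a conjugate pair via the quadratic formula.

s = -4 + 2j, -4 - 2j, -1 + 6j, -1 - 6j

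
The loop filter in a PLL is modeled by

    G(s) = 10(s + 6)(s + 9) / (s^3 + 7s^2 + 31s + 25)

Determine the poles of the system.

The poles are the roots of the denominator s^3 + 7s^2 + 31s + 25 = 0.
Trying s = -1: the polynomial evaluates to 0, so (s + 1) is a factor.
Dividing out leaves s^2 + 6s + 25 = 0.
The quadratic formula then gives s = -3 ± 4j.

s = -3 + 4j, -3 - 4j, -1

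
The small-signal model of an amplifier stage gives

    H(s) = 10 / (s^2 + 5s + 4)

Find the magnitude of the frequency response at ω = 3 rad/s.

|H(j3)| ≈ 0.6325

Substitute s = j3: numerator = 10, denominator = -5 + j15.
|H(j3)| = |10| / |-5 + j15| = 10 / 15.811 ≈ 0.6325.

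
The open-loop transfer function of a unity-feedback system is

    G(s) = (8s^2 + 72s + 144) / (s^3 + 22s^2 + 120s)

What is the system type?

Type 1

Factor s from the denominator: s^3 + 22s^2 + 120s = s·(s^2 + 22s + 120).
There is 1 pole at the origin, so the system is Type 1.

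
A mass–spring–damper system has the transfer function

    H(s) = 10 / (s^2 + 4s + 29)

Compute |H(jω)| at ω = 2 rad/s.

Substitute s = j2: numerator = 10, denominator = 25 + j8.
|H(j2)| = |10| / |25 + j8| = 10 / 26.249 ≈ 0.3810.

|H(j2)| ≈ 0.3810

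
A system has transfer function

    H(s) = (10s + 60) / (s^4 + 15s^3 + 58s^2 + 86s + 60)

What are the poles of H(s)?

s = -1 ± j, -10, -3

The poles are the roots of the denominator s^4 + 15s^3 + 58s^2 + 86s + 60 = 0.
Trying s = -10: the polynomial evaluates to 0, so (s + 10) is a factor.
Dividing out leaves s^3 + 5s^2 + 8s + 6 = 0.
This factors further as (s^2 + 2s + 2)(s + 3) = 0.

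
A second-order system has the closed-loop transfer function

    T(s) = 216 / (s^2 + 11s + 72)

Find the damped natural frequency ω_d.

Comparing s^2 + 11s + 72 to s^2 + 2ζωₙs + ωₙ²: ωₙ = √72 ≈ 8.485 rad/s and ζ = 11/(2·√72) ≈ 0.6482.
ζωₙ = 11/2 = 5.5, so ω_d = ωₙ√(1−ζ²) = √(ωₙ² − (ζωₙ)²) = √(72 − 5.5²) = √41.75 ≈ 6.461 rad/s.

ω_d ≈ 6.461 rad/s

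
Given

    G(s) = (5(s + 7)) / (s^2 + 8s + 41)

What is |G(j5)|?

Substitute s = j5: numerator = 35 + j25, denominator = 16 + j40.
|G(j5)| = |35 + j25| / |16 + j40| = 43.012 / 43.081 ≈ 0.9984.

|G(j5)| ≈ 0.9984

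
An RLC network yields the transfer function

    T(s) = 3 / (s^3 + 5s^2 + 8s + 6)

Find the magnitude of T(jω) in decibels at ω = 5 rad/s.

Substitute s = j5: numerator = 3, denominator = -119 - j85.
|T(j5)| = |3| / |-119 - j85| = 3 / 146.24 ≈ 0.02051.
In decibels: 20·log₁₀(0.02051) ≈ -33.8 dB.

|T(j5)|_dB ≈ -33.8 dB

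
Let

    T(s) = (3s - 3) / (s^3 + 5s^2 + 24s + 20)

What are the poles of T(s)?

The poles are the roots of the denominator s^3 + 5s^2 + 24s + 20 = 0.
Trying s = -1: the polynomial evaluates to 0, so (s + 1) is a factor.
Dividing out leaves s^2 + 4s + 20 = 0.
The quadratic formula then gives s = -2 ± 4j.

s = -2 + 4j, -2 - 4j, -1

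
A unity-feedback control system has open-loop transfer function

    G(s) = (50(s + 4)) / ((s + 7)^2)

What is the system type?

Type 0

The denominator has no factor of s at the origin — no free integrator — so this is a Type 0 system.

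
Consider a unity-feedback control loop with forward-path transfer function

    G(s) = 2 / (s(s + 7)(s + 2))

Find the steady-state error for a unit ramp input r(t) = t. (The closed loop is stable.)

e_ss = 7

G(s) has one pole at the origin.
This is a Type 1 system. Kv = lim_{s→0} s·G(s) = 2/14 = 1/7.
e_ss = 1/Kv = 1/(1/7) = 7.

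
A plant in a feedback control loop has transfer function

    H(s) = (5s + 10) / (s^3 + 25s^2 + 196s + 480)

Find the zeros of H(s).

Set the numerator to zero: 5s + 10 = 0, i.e. 5·(s + 2) = 0.
So s = -2.

s = -2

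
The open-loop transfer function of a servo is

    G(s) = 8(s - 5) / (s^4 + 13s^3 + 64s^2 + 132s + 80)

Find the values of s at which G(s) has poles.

s = -4 ± 2j, -4, -1

The poles are the roots of the denominator s^4 + 13s^3 + 64s^2 + 132s + 80 = 0.
Trying s = -4: the polynomial evaluates to 0, so (s + 4) is a factor.
Dividing out leaves s^3 + 9s^2 + 28s + 20 = 0.
This factors further as (s^2 + 8s + 20)(s + 1) = 0.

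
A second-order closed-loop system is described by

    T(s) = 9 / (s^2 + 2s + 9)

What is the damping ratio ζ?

Compare the denominator to the standard form s^2 + 2ζωₙs + ωₙ².
ωₙ² = 9, so ωₙ = 3 rad/s.
2ζωₙ = 2, so ζ = 2/(2·3) ≈ 0.3333.
With ζ = 0.3333 the response is underdamped.

ζ ≈ 0.3333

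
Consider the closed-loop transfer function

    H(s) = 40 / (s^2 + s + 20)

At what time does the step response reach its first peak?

t_p ≈ 0.7069 s

Comparing s^2 + s + 20 to s^2 + 2ζωₙs + ωₙ²: ωₙ = √20 ≈ 4.472 rad/s and ζ = 1/(2·√20) ≈ 0.1118.
ζωₙ = 1/2 = 0.5, so ω_d = ωₙ√(1−ζ²) = √(ωₙ² − (ζωₙ)²) = √(20 − 0.5²) = √19.75 ≈ 4.444 rad/s.
t_p = π/ω_d = π/4.444 ≈ 0.7069 s.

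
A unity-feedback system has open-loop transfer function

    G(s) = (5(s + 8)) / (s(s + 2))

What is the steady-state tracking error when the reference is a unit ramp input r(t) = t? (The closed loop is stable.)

e_ss = 0.05000

G(s) has one pole at the origin.
This is a Type 1 system. Kv = lim_{s→0} s·G(s) = 40/2 = 20.
e_ss = 1/Kv = 1/(20) = 1/20 ≈ 0.05000.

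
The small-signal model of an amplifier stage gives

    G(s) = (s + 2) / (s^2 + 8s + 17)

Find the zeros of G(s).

Set the numerator to zero: s + 2 = 0.
So s = -2.

s = -2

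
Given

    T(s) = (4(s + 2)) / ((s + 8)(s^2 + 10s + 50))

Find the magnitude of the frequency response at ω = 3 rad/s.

Substitute s = j3: numerator = 8 + j12, denominator = 238 + j363.
|T(j3)| = |8 + j12| / |238 + j363| = 14.422 / 434.07 ≈ 0.03323.

|T(j3)| ≈ 0.03323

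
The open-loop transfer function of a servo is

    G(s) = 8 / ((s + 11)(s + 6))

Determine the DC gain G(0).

G(0) = 4/33 ≈ 0.1212

At s = 0 each factor (s + a) contributes a and each (s^2 + bs + c) contributes c.
G(0) = 8·1 / ((11) · (6)) = 8/66 = 4/33.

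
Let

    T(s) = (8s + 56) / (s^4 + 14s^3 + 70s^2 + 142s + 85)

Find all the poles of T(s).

s = -1, -4 + j, -4 - j, -5

The poles are the roots of the denominator s^4 + 14s^3 + 70s^2 + 142s + 85 = 0.
Trying s = -1: the polynomial evaluates to 0, so (s + 1) is a factor.
Dividing out leaves s^3 + 13s^2 + 57s + 85 = 0.
This factors further as (s^2 + 8s + 17)(s + 5) = 0.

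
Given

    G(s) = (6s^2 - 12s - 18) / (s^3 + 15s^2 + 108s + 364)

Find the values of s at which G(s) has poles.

The poles are the roots of the denominator s^3 + 15s^2 + 108s + 364 = 0.
Trying s = -7: the polynomial evaluates to 0, so (s + 7) is a factor.
Dividing out leaves s^2 + 8s + 52 = 0.
The quadratic formula then gives s = -4 ± 6j.

s = -4 ± 6j, -7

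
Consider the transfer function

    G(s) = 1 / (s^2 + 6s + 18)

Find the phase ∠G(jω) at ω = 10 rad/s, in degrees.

∠G(j10) ≈ -143.8°

At s = j10: numerator = 1, denominator = -82 + j60.
∠G = ∠num − ∠den = 0° − (143.81°) = -143.8°.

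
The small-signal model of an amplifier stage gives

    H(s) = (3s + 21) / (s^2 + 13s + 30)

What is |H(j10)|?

|H(j10)| ≈ 0.2480

Substitute s = j10: numerator = 21 + j30, denominator = -70 + j130.
|H(j10)| = |21 + j30| / |-70 + j130| = 36.620 / 147.65 ≈ 0.2480.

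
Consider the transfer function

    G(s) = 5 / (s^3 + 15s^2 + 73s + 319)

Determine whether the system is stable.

stable

The denominator s^3 + 15s^2 + 73s + 319 factors as (s^2 + 4s + 29)(s + 11), giving poles at s = -2 + 5j, -2 - 5j, -11.
Since all poles lie strictly in the left half-plane, the system is stable.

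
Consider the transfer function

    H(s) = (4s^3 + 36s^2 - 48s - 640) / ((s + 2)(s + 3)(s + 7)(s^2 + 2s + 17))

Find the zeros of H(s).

Set the numerator to zero: 4s^3 + 36s^2 - 48s - 640 = 0, i.e. 4·(s^3 + 9s^2 - 12s - 160) = 0.
Factoring: (s + 8)(s - 4)(s + 5) = 0.

s = -8, 4, -5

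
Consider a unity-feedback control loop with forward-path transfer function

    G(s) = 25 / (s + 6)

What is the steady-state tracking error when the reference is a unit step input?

e_ss = 0.1935

G(s) has no poles at the origin.
This is a Type 0 system. Kp = lim_{s→0} G(s) = 25/6.
e_ss = 1/(1 + Kp) = 1/(1 + 25/6) = 6/31 ≈ 0.1935.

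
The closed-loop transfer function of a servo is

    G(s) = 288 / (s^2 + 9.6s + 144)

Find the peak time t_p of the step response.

t_p ≈ 0.2856 s

Comparing s^2 + 9.6s + 144 to s^2 + 2ζωₙs + ωₙ²: ωₙ = 12 rad/s and ζ = 9.6/(2·12) = 0.4.
ζωₙ = 9.6/2 = 4.8, so ω_d = ωₙ√(1−ζ²) = √(ωₙ² − (ζωₙ)²) = √(144 − 4.8²) = √120.96 ≈ 11.00 rad/s.
t_p = π/ω_d = π/11.00 ≈ 0.2856 s.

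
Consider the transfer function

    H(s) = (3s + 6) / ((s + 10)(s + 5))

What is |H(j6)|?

Substitute s = j6: numerator = 6 + j18, denominator = 14 + j90.
|H(j6)| = |6 + j18| / |14 + j90| = 18.974 / 91.082 ≈ 0.2083.

|H(j6)| ≈ 0.2083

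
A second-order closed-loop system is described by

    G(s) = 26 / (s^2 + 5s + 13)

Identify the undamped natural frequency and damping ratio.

Compare the denominator to the standard form s^2 + 2ζωₙs + ωₙ².
ωₙ² = 13, so ωₙ = √13 ≈ 3.606 rad/s.
2ζωₙ = 5, so ζ = 5/(2·√13) ≈ 0.6934.
With ζ = 0.6934 the response is underdamped.

ωₙ ≈ 3.606 rad/s, ζ ≈ 0.6934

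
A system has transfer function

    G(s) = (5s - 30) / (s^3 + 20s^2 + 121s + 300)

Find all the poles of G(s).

The poles are the roots of the denominator s^3 + 20s^2 + 121s + 300 = 0.
Trying s = -12: the polynomial evaluates to 0, so (s + 12) is a factor.
Dividing out leaves s^2 + 8s + 25 = 0.
The quadratic formula then gives s = -4 ± 3j.

s = -4 ± 3j, -12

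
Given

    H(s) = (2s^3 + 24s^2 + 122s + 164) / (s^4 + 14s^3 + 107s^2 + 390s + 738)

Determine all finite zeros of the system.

Set the numerator to zero: 2s^3 + 24s^2 + 122s + 164 = 0, i.e. 2·(s^3 + 12s^2 + 61s + 82) = 0.
Factoring: (s^2 + 10s + 41)(s + 2) = 0.

s = -5 ± 4j, -2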